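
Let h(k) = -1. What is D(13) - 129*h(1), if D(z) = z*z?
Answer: 298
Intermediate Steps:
D(z) = z**2
D(13) - 129*h(1) = 13**2 - 129*(-1) = 169 + 129 = 298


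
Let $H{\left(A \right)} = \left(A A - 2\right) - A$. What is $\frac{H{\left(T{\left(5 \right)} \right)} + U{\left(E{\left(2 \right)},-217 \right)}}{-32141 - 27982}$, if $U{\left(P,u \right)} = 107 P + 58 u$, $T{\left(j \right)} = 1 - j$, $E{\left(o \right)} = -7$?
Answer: $\frac{4439}{20041} \approx 0.2215$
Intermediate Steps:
$H{\left(A \right)} = -2 + A^{2} - A$ ($H{\left(A \right)} = \left(A^{2} - 2\right) - A = \left(-2 + A^{2}\right) - A = -2 + A^{2} - A$)
$U{\left(P,u \right)} = 58 u + 107 P$
$\frac{H{\left(T{\left(5 \right)} \right)} + U{\left(E{\left(2 \right)},-217 \right)}}{-32141 - 27982} = \frac{\left(-2 + \left(1 - 5\right)^{2} - \left(1 - 5\right)\right) + \left(58 \left(-217\right) + 107 \left(-7\right)\right)}{-32141 - 27982} = \frac{\left(-2 + \left(1 - 5\right)^{2} - \left(1 - 5\right)\right) - 13335}{-60123} = \left(\left(-2 + \left(-4\right)^{2} - -4\right) - 13335\right) \left(- \frac{1}{60123}\right) = \left(\left(-2 + 16 + 4\right) - 13335\right) \left(- \frac{1}{60123}\right) = \left(18 - 13335\right) \left(- \frac{1}{60123}\right) = \left(-13317\right) \left(- \frac{1}{60123}\right) = \frac{4439}{20041}$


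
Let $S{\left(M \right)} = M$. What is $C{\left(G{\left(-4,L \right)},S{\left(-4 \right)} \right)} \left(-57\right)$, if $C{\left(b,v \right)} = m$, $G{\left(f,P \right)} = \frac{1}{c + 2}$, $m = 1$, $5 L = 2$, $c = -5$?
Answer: $-57$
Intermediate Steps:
$L = \frac{2}{5}$ ($L = \frac{1}{5} \cdot 2 = \frac{2}{5} \approx 0.4$)
$G{\left(f,P \right)} = - \frac{1}{3}$ ($G{\left(f,P \right)} = \frac{1}{-5 + 2} = \frac{1}{-3} = - \frac{1}{3}$)
$C{\left(b,v \right)} = 1$
$C{\left(G{\left(-4,L \right)},S{\left(-4 \right)} \right)} \left(-57\right) = 1 \left(-57\right) = -57$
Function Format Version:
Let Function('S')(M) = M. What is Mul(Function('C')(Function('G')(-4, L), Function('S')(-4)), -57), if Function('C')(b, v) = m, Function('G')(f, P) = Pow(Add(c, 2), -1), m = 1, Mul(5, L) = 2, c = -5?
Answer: -57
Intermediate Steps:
L = Rational(2, 5) (L = Mul(Rational(1, 5), 2) = Rational(2, 5) ≈ 0.40000)
Function('G')(f, P) = Rational(-1, 3) (Function('G')(f, P) = Pow(Add(-5, 2), -1) = Pow(-3, -1) = Rational(-1, 3))
Function('C')(b, v) = 1
Mul(Function('C')(Function('G')(-4, L), Function('S')(-4)), -57) = Mul(1, -57) = -57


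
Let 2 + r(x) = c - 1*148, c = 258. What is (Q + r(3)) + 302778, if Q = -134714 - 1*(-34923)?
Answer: 203095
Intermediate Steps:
r(x) = 108 (r(x) = -2 + (258 - 1*148) = -2 + (258 - 148) = -2 + 110 = 108)
Q = -99791 (Q = -134714 + 34923 = -99791)
(Q + r(3)) + 302778 = (-99791 + 108) + 302778 = -99683 + 302778 = 203095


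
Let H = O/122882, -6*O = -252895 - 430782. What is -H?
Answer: -683677/737292 ≈ -0.92728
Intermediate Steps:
O = 683677/6 (O = -(-252895 - 430782)/6 = -⅙*(-683677) = 683677/6 ≈ 1.1395e+5)
H = 683677/737292 (H = (683677/6)/122882 = (683677/6)*(1/122882) = 683677/737292 ≈ 0.92728)
-H = -1*683677/737292 = -683677/737292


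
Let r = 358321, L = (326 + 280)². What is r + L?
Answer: 725557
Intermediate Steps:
L = 367236 (L = 606² = 367236)
r + L = 358321 + 367236 = 725557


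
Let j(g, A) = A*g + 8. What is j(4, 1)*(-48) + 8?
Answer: -568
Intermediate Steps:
j(g, A) = 8 + A*g
j(4, 1)*(-48) + 8 = (8 + 1*4)*(-48) + 8 = (8 + 4)*(-48) + 8 = 12*(-48) + 8 = -576 + 8 = -568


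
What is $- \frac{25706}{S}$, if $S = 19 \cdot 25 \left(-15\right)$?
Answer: $\frac{25706}{7125} \approx 3.6079$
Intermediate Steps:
$S = -7125$ ($S = 475 \left(-15\right) = -7125$)
$- \frac{25706}{S} = - \frac{25706}{-7125} = \left(-25706\right) \left(- \frac{1}{7125}\right) = \frac{25706}{7125}$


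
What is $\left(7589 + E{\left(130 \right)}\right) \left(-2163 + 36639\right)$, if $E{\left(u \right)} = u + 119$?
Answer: $270222888$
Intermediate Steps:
$E{\left(u \right)} = 119 + u$
$\left(7589 + E{\left(130 \right)}\right) \left(-2163 + 36639\right) = \left(7589 + \left(119 + 130\right)\right) \left(-2163 + 36639\right) = \left(7589 + 249\right) 34476 = 7838 \cdot 34476 = 270222888$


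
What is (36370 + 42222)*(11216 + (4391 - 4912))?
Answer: 840541440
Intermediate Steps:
(36370 + 42222)*(11216 + (4391 - 4912)) = 78592*(11216 - 521) = 78592*10695 = 840541440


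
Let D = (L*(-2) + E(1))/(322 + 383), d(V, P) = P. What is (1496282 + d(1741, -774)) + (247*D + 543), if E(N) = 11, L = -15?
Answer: 1054726082/705 ≈ 1.4961e+6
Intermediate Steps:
D = 41/705 (D = (-15*(-2) + 11)/(322 + 383) = (30 + 11)/705 = 41*(1/705) = 41/705 ≈ 0.058156)
(1496282 + d(1741, -774)) + (247*D + 543) = (1496282 - 774) + (247*(41/705) + 543) = 1495508 + (10127/705 + 543) = 1495508 + 392942/705 = 1054726082/705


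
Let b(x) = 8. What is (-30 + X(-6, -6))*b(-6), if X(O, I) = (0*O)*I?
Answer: -240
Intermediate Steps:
X(O, I) = 0 (X(O, I) = 0*I = 0)
(-30 + X(-6, -6))*b(-6) = (-30 + 0)*8 = -30*8 = -240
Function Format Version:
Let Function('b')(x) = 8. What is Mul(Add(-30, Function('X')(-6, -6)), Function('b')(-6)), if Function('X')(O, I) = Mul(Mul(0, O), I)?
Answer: -240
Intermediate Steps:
Function('X')(O, I) = 0 (Function('X')(O, I) = Mul(0, I) = 0)
Mul(Add(-30, Function('X')(-6, -6)), Function('b')(-6)) = Mul(Add(-30, 0), 8) = Mul(-30, 8) = -240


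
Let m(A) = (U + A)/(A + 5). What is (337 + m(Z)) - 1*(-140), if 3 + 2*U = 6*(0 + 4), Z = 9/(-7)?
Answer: 24933/52 ≈ 479.48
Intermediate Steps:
Z = -9/7 (Z = 9*(-1/7) = -9/7 ≈ -1.2857)
U = 21/2 (U = -3/2 + (6*(0 + 4))/2 = -3/2 + (6*4)/2 = -3/2 + (1/2)*24 = -3/2 + 12 = 21/2 ≈ 10.500)
m(A) = (21/2 + A)/(5 + A) (m(A) = (21/2 + A)/(A + 5) = (21/2 + A)/(5 + A))
(337 + m(Z)) - 1*(-140) = (337 + (21/2 - 9/7)/(5 - 9/7)) - 1*(-140) = (337 + (129/14)/(26/7)) + 140 = (337 + (7/26)*(129/14)) + 140 = (337 + 129/52) + 140 = 17653/52 + 140 = 24933/52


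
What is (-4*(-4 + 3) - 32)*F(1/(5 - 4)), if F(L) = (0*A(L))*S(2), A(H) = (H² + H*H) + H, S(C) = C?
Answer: 0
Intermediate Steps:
A(H) = H + 2*H² (A(H) = (H² + H²) + H = 2*H² + H = H + 2*H²)
F(L) = 0 (F(L) = (0*(L*(1 + 2*L)))*2 = 0*2 = 0)
(-4*(-4 + 3) - 32)*F(1/(5 - 4)) = (-4*(-4 + 3) - 32)*0 = (-4*(-1) - 32)*0 = (4 - 32)*0 = -28*0 = 0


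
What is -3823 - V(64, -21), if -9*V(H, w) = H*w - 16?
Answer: -35767/9 ≈ -3974.1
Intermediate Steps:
V(H, w) = 16/9 - H*w/9 (V(H, w) = -(H*w - 16)/9 = -(-16 + H*w)/9 = 16/9 - H*w/9)
-3823 - V(64, -21) = -3823 - (16/9 - ⅑*64*(-21)) = -3823 - (16/9 + 448/3) = -3823 - 1*1360/9 = -3823 - 1360/9 = -35767/9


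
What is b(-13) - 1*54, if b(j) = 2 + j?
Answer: -65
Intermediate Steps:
b(-13) - 1*54 = (2 - 13) - 1*54 = -11 - 54 = -65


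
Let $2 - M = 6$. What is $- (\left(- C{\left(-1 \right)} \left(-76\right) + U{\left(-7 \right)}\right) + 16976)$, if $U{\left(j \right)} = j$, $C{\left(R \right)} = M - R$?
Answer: $-16741$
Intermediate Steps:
$M = -4$ ($M = 2 - 6 = -4$)
$C{\left(R \right)} = -4 - R$
$- (\left(- C{\left(-1 \right)} \left(-76\right) + U{\left(-7 \right)}\right) + 16976) = - (\left(- (-4 - -1) \left(-76\right) - 7\right) + 16976) = - (\left(- (-4 + 1) \left(-76\right) - 7\right) + 16976) = - (\left(\left(-1\right) \left(-3\right) \left(-76\right) - 7\right) + 16976) = - (\left(3 \left(-76\right) - 7\right) + 16976) = - (\left(-228 - 7\right) + 16976) = - (-235 + 16976) = \left(-1\right) 16741 = -16741$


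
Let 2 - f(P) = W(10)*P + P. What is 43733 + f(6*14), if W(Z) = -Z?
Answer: 44491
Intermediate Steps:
f(P) = 2 + 9*P (f(P) = 2 - ((-1*10)*P + P) = 2 - (-10*P + P) = 2 - (-9)*P = 2 + 9*P)
43733 + f(6*14) = 43733 + (2 + 9*(6*14)) = 43733 + (2 + 9*84) = 43733 + (2 + 756) = 43733 + 758 = 44491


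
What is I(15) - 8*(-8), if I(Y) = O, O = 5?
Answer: 69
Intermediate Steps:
I(Y) = 5
I(15) - 8*(-8) = 5 - 8*(-8) = 5 + 64 = 69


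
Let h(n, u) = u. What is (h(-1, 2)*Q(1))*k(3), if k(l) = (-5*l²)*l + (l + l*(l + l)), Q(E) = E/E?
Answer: -228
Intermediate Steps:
Q(E) = 1
k(l) = l - 5*l³ + 2*l² (k(l) = -5*l³ + (l + l*(2*l)) = -5*l³ + (l + 2*l²) = l - 5*l³ + 2*l²)
(h(-1, 2)*Q(1))*k(3) = (2*1)*(3*(1 - 5*3² + 2*3)) = 2*(3*(1 - 5*9 + 6)) = 2*(3*(1 - 45 + 6)) = 2*(3*(-38)) = 2*(-114) = -228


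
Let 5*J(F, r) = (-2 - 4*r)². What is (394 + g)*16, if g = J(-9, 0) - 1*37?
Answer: 28624/5 ≈ 5724.8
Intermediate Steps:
J(F, r) = (-2 - 4*r)²/5
g = -181/5 (g = 4*(1 + 2*0)²/5 - 1*37 = 4*(1 + 0)²/5 - 37 = (⅘)*1² - 37 = (⅘)*1 - 37 = ⅘ - 37 = -181/5 ≈ -36.200)
(394 + g)*16 = (394 - 181/5)*16 = (1789/5)*16 = 28624/5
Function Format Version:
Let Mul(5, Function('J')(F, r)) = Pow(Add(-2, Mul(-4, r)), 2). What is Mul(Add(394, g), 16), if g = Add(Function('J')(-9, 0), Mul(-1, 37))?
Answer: Rational(28624, 5) ≈ 5724.8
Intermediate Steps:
Function('J')(F, r) = Mul(Rational(1, 5), Pow(Add(-2, Mul(-4, r)), 2))
g = Rational(-181, 5) (g = Add(Mul(Rational(4, 5), Pow(Add(1, Mul(2, 0)), 2)), Mul(-1, 37)) = Add(Mul(Rational(4, 5), Pow(Add(1, 0), 2)), -37) = Add(Mul(Rational(4, 5), Pow(1, 2)), -37) = Add(Mul(Rational(4, 5), 1), -37) = Add(Rational(4, 5), -37) = Rational(-181, 5) ≈ -36.200)
Mul(Add(394, g), 16) = Mul(Add(394, Rational(-181, 5)), 16) = Mul(Rational(1789, 5), 16) = Rational(28624, 5)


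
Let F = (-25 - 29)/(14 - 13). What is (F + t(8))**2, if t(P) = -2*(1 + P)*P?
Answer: 39204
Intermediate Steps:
t(P) = -2*P*(1 + P)
F = -54 (F = -54/1 = -54*1 = -54)
(F + t(8))**2 = (-54 - 2*8*(1 + 8))**2 = (-54 - 2*8*9)**2 = (-54 - 144)**2 = (-198)**2 = 39204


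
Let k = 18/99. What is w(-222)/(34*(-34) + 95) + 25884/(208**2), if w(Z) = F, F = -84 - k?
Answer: 85538657/126233536 ≈ 0.67762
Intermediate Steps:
k = 2/11 (k = 18*(1/99) = 2/11 ≈ 0.18182)
F = -926/11 (F = -84 - 1*2/11 = -84 - 2/11 = -926/11 ≈ -84.182)
w(Z) = -926/11
w(-222)/(34*(-34) + 95) + 25884/(208**2) = -926/(11*(34*(-34) + 95)) + 25884/(208**2) = -926/(11*(-1156 + 95)) + 25884/43264 = -926/11/(-1061) + 25884*(1/43264) = -926/11*(-1/1061) + 6471/10816 = 926/11671 + 6471/10816 = 85538657/126233536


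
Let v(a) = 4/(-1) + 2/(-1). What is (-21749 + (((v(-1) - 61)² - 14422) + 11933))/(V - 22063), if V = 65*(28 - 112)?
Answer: 19749/27523 ≈ 0.71755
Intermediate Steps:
v(a) = -6 (v(a) = 4*(-1) + 2*(-1) = -4 - 2 = -6)
V = -5460 (V = 65*(-84) = -5460)
(-21749 + (((v(-1) - 61)² - 14422) + 11933))/(V - 22063) = (-21749 + (((-6 - 61)² - 14422) + 11933))/(-5460 - 22063) = (-21749 + (((-67)² - 14422) + 11933))/(-27523) = (-21749 + ((4489 - 14422) + 11933))*(-1/27523) = (-21749 + (-9933 + 11933))*(-1/27523) = (-21749 + 2000)*(-1/27523) = -19749*(-1/27523) = 19749/27523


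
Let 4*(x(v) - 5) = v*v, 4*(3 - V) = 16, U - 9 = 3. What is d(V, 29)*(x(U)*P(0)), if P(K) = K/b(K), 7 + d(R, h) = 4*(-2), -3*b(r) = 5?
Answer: 0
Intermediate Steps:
U = 12 (U = 9 + 3 = 12)
V = -1 (V = 3 - ¼*16 = 3 - 4 = -1)
b(r) = -5/3 (b(r) = -⅓*5 = -5/3)
x(v) = 5 + v²/4 (x(v) = 5 + (v*v)/4 = 5 + v²/4)
d(R, h) = -15 (d(R, h) = -7 + 4*(-2) = -7 - 8 = -15)
P(K) = -3*K/5 (P(K) = K/(-5/3) = K*(-⅗) = -3*K/5)
d(V, 29)*(x(U)*P(0)) = -15*(5 + (¼)*12²)*(-⅗*0) = -15*(5 + (¼)*144)*0 = -15*(5 + 36)*0 = -615*0 = -15*0 = 0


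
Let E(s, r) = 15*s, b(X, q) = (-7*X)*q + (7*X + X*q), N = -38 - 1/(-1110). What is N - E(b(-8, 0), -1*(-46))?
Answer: 890221/1110 ≈ 802.00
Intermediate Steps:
N = -42179/1110 (N = -38 - 1*(-1/1110) = -38 + 1/1110 = -42179/1110 ≈ -37.999)
b(X, q) = 7*X - 6*X*q (b(X, q) = -7*X*q + (7*X + X*q) = 7*X - 6*X*q)
N - E(b(-8, 0), -1*(-46)) = -42179/1110 - 15*(-8*(7 - 6*0)) = -42179/1110 - 15*(-8*(7 + 0)) = -42179/1110 - 15*(-8*7) = -42179/1110 - 15*(-56) = -42179/1110 - 1*(-840) = -42179/1110 + 840 = 890221/1110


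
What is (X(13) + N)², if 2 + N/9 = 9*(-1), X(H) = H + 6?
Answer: 6400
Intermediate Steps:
X(H) = 6 + H
N = -99 (N = -18 + 9*(9*(-1)) = -18 + 9*(-9) = -18 - 81 = -99)
(X(13) + N)² = ((6 + 13) - 99)² = (19 - 99)² = (-80)² = 6400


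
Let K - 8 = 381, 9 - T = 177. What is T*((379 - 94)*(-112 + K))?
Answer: -13262760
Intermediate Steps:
T = -168 (T = 9 - 1*177 = 9 - 177 = -168)
K = 389 (K = 8 + 381 = 389)
T*((379 - 94)*(-112 + K)) = -168*(379 - 94)*(-112 + 389) = -47880*277 = -168*78945 = -13262760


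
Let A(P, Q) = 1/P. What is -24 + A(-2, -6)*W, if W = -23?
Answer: -25/2 ≈ -12.500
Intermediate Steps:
A(P, Q) = 1/P
-24 + A(-2, -6)*W = -24 - 23/(-2) = -24 - ½*(-23) = -24 + 23/2 = -25/2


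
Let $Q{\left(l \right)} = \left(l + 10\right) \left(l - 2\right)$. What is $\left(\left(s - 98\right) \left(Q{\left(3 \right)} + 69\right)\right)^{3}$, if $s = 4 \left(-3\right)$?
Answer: $-733870808000$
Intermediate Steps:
$Q{\left(l \right)} = \left(-2 + l\right) \left(10 + l\right)$ ($Q{\left(l \right)} = \left(10 + l\right) \left(-2 + l\right) = \left(-2 + l\right) \left(10 + l\right)$)
$s = -12$
$\left(\left(s - 98\right) \left(Q{\left(3 \right)} + 69\right)\right)^{3} = \left(\left(-12 - 98\right) \left(\left(-20 + 3^{2} + 8 \cdot 3\right) + 69\right)\right)^{3} = \left(- 110 \left(\left(-20 + 9 + 24\right) + 69\right)\right)^{3} = \left(- 110 \left(13 + 69\right)\right)^{3} = \left(\left(-110\right) 82\right)^{3} = \left(-9020\right)^{3} = -733870808000$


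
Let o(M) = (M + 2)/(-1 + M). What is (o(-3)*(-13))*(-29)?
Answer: 377/4 ≈ 94.250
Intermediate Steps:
o(M) = (2 + M)/(-1 + M)
(o(-3)*(-13))*(-29) = (((2 - 3)/(-1 - 3))*(-13))*(-29) = ((-1/(-4))*(-13))*(-29) = (-¼*(-1)*(-13))*(-29) = ((¼)*(-13))*(-29) = -13/4*(-29) = 377/4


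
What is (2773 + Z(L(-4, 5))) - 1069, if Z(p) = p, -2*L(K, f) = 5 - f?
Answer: 1704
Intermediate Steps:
L(K, f) = -5/2 + f/2 (L(K, f) = -(5 - f)/2 = -5/2 + f/2)
(2773 + Z(L(-4, 5))) - 1069 = (2773 + (-5/2 + (1/2)*5)) - 1069 = (2773 + (-5/2 + 5/2)) - 1069 = (2773 + 0) - 1069 = 2773 - 1069 = 1704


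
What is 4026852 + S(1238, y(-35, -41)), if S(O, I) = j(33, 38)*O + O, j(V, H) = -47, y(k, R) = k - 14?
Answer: 3969904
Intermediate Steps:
y(k, R) = -14 + k
S(O, I) = -46*O (S(O, I) = -47*O + O = -46*O)
4026852 + S(1238, y(-35, -41)) = 4026852 - 46*1238 = 4026852 - 56948 = 3969904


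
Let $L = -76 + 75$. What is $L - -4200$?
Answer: $4199$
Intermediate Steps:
$L = -1$
$L - -4200 = -1 - -4200 = -1 + 4200 = 4199$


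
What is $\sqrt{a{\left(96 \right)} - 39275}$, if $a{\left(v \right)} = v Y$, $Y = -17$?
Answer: $i \sqrt{40907} \approx 202.25 i$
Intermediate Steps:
$a{\left(v \right)} = - 17 v$ ($a{\left(v \right)} = v \left(-17\right) = - 17 v$)
$\sqrt{a{\left(96 \right)} - 39275} = \sqrt{\left(-17\right) 96 - 39275} = \sqrt{-1632 - 39275} = \sqrt{-40907} = i \sqrt{40907}$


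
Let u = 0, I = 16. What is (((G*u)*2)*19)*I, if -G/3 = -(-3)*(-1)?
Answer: 0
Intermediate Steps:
G = 9 (G = -(-3)*(-3*(-1)) = -(-3)*3 = -3*(-3) = 9)
(((G*u)*2)*19)*I = (((9*0)*2)*19)*16 = ((0*2)*19)*16 = (0*19)*16 = 0*16 = 0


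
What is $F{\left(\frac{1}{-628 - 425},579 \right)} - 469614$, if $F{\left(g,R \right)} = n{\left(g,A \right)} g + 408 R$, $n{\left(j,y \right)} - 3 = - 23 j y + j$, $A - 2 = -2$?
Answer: $- \frac{258776065196}{1108809} \approx -2.3338 \cdot 10^{5}$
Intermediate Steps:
$A = 0$ ($A = 2 - 2 = 0$)
$n{\left(j,y \right)} = 3 + j - 23 j y$ ($n{\left(j,y \right)} = 3 + \left(- 23 j y + j\right) = 3 - \left(- j + 23 j y\right) = 3 + j - 23 j y$)
$F{\left(g,R \right)} = 408 R + g \left(3 + g\right)$ ($F{\left(g,R \right)} = \left(3 + g - 23 g 0\right) g + 408 R = \left(3 + g + 0\right) g + 408 R = \left(3 + g\right) g + 408 R = g \left(3 + g\right) + 408 R = 408 R + g \left(3 + g\right)$)
$F{\left(\frac{1}{-628 - 425},579 \right)} - 469614 = \left(408 \cdot 579 + \frac{3 + \frac{1}{-628 - 425}}{-628 - 425}\right) - 469614 = \left(236232 + \frac{3 + \frac{1}{-1053}}{-1053}\right) - 469614 = \left(236232 - \frac{3 - \frac{1}{1053}}{1053}\right) - 469614 = \left(236232 - \frac{3158}{1108809}\right) - 469614 = \frac{261936164530}{1108809} - 469614 = - \frac{258776065196}{1108809}$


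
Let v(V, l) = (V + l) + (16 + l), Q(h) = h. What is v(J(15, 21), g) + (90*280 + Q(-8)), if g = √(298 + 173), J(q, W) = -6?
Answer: 25202 + 2*√471 ≈ 25245.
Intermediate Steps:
g = √471 ≈ 21.703
v(V, l) = 16 + V + 2*l
v(J(15, 21), g) + (90*280 + Q(-8)) = (16 - 6 + 2*√471) + (90*280 - 8) = (10 + 2*√471) + (25200 - 8) = (10 + 2*√471) + 25192 = 25202 + 2*√471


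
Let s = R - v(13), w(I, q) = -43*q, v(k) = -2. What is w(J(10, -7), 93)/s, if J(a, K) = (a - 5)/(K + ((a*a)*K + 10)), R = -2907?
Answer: 3999/2905 ≈ 1.3766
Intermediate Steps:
J(a, K) = (-5 + a)/(10 + K + K*a²) (J(a, K) = (-5 + a)/(K + (a²*K + 10)) = (-5 + a)/(K + (K*a² + 10)) = (-5 + a)/(K + (10 + K*a²)) = (-5 + a)/(10 + K + K*a²))
s = -2905 (s = -2907 - 1*(-2) = -2907 + 2 = -2905)
w(J(10, -7), 93)/s = -43*93/(-2905) = -3999*(-1/2905) = 3999/2905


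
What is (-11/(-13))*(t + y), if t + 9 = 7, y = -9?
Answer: -121/13 ≈ -9.3077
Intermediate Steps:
t = -2 (t = -9 + 7 = -2)
(-11/(-13))*(t + y) = (-11/(-13))*(-2 - 9) = -11*(-1/13)*(-11) = (11/13)*(-11) = -121/13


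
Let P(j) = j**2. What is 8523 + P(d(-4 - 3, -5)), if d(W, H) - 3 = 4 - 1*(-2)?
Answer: 8604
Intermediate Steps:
d(W, H) = 9 (d(W, H) = 3 + (4 - 1*(-2)) = 3 + (4 + 2) = 3 + 6 = 9)
8523 + P(d(-4 - 3, -5)) = 8523 + 9**2 = 8523 + 81 = 8604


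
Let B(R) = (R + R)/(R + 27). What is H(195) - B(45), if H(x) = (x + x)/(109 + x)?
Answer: 5/152 ≈ 0.032895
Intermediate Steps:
B(R) = 2*R/(27 + R) (B(R) = (2*R)/(27 + R) = 2*R/(27 + R))
H(x) = 2*x/(109 + x) (H(x) = (2*x)/(109 + x) = 2*x/(109 + x))
H(195) - B(45) = 2*195/(109 + 195) - 2*45/(27 + 45) = 2*195/304 - 2*45/72 = 2*195*(1/304) - 2*45/72 = 195/152 - 1*5/4 = 195/152 - 5/4 = 5/152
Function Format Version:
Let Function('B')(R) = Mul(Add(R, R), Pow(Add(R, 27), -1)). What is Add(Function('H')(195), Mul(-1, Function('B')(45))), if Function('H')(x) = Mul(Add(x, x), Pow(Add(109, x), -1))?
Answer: Rational(5, 152) ≈ 0.032895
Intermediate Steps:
Function('B')(R) = Mul(2, R, Pow(Add(27, R), -1)) (Function('B')(R) = Mul(Mul(2, R), Pow(Add(27, R), -1)) = Mul(2, R, Pow(Add(27, R), -1)))
Function('H')(x) = Mul(2, x, Pow(Add(109, x), -1)) (Function('H')(x) = Mul(Mul(2, x), Pow(Add(109, x), -1)) = Mul(2, x, Pow(Add(109, x), -1)))
Add(Function('H')(195), Mul(-1, Function('B')(45))) = Add(Mul(2, 195, Pow(Add(109, 195), -1)), Mul(-1, Mul(2, 45, Pow(Add(27, 45), -1)))) = Add(Mul(2, 195, Pow(304, -1)), Mul(-1, Mul(2, 45, Pow(72, -1)))) = Add(Mul(2, 195, Rational(1, 304)), Mul(-1, Mul(2, 45, Rational(1, 72)))) = Add(Rational(195, 152), Mul(-1, Rational(5, 4))) = Add(Rational(195, 152), Rational(-5, 4)) = Rational(5, 152)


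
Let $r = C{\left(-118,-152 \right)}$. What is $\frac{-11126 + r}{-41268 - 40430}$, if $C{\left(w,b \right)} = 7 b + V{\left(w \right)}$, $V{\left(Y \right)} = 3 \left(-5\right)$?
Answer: $\frac{12205}{81698} \approx 0.14939$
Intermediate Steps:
$V{\left(Y \right)} = -15$
$C{\left(w,b \right)} = -15 + 7 b$ ($C{\left(w,b \right)} = 7 b - 15 = -15 + 7 b$)
$r = -1079$ ($r = -15 + 7 \left(-152\right) = -15 - 1064 = -1079$)
$\frac{-11126 + r}{-41268 - 40430} = \frac{-11126 - 1079}{-41268 - 40430} = - \frac{12205}{-81698} = \left(-12205\right) \left(- \frac{1}{81698}\right) = \frac{12205}{81698}$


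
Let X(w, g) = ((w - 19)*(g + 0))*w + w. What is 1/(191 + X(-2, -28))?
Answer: -1/987 ≈ -0.0010132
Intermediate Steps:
X(w, g) = w + g*w*(-19 + w) (X(w, g) = ((-19 + w)*g)*w + w = (g*(-19 + w))*w + w = g*w*(-19 + w) + w = w + g*w*(-19 + w))
1/(191 + X(-2, -28)) = 1/(191 - 2*(1 - 19*(-28) - 28*(-2))) = 1/(191 - 2*(1 + 532 + 56)) = 1/(191 - 2*589) = 1/(191 - 1178) = 1/(-987) = -1/987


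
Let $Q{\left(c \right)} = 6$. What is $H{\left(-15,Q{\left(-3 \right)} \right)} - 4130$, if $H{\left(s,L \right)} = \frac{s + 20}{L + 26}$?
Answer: $- \frac{132155}{32} \approx -4129.8$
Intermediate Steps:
$H{\left(s,L \right)} = \frac{20 + s}{26 + L}$
$H{\left(-15,Q{\left(-3 \right)} \right)} - 4130 = \frac{20 - 15}{26 + 6} - 4130 = \frac{1}{32} \cdot 5 - 4130 = \frac{5}{32} - 4130 = - \frac{132155}{32}$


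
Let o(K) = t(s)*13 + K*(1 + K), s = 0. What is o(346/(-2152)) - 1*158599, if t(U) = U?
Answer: -183622272043/1157776 ≈ -1.5860e+5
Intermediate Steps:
o(K) = K*(1 + K) (o(K) = 0*13 + K*(1 + K) = 0 + K*(1 + K) = K*(1 + K))
o(346/(-2152)) - 1*158599 = (346/(-2152))*(1 + 346/(-2152)) - 1*158599 = (346*(-1/2152))*(1 + 346*(-1/2152)) - 158599 = -173*(1 - 173/1076)/1076 - 158599 = -173/1076*903/1076 - 158599 = -156219/1157776 - 158599 = -183622272043/1157776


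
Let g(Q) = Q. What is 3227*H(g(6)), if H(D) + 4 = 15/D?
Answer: -9681/2 ≈ -4840.5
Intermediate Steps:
H(D) = -4 + 15/D
3227*H(g(6)) = 3227*(-4 + 15/6) = 3227*(-4 + 15*(1/6)) = 3227*(-4 + 5/2) = 3227*(-3/2) = -9681/2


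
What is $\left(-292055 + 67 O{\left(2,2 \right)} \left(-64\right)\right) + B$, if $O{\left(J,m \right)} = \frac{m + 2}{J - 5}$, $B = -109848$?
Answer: $- \frac{1188557}{3} \approx -3.9619 \cdot 10^{5}$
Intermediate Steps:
$O{\left(J,m \right)} = \frac{2 + m}{-5 + J}$
$\left(-292055 + 67 O{\left(2,2 \right)} \left(-64\right)\right) + B = \left(-292055 + 67 \frac{2 + 2}{-5 + 2} \left(-64\right)\right) - 109848 = \left(-292055 + 67 \frac{1}{-3} \cdot 4 \left(-64\right)\right) - 109848 = \left(-292055 + 67 \left(\left(- \frac{1}{3}\right) 4\right) \left(-64\right)\right) - 109848 = \left(-292055 + 67 \left(- \frac{4}{3}\right) \left(-64\right)\right) - 109848 = \left(-292055 - - \frac{17152}{3}\right) - 109848 = \left(-292055 + \frac{17152}{3}\right) - 109848 = - \frac{859013}{3} - 109848 = - \frac{1188557}{3}$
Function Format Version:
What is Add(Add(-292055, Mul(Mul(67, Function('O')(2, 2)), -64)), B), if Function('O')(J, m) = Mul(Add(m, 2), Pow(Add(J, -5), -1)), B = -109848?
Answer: Rational(-1188557, 3) ≈ -3.9619e+5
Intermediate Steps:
Function('O')(J, m) = Mul(Pow(Add(-5, J), -1), Add(2, m)) (Function('O')(J, m) = Mul(Add(2, m), Pow(Add(-5, J), -1)) = Mul(Pow(Add(-5, J), -1), Add(2, m)))
Add(Add(-292055, Mul(Mul(67, Function('O')(2, 2)), -64)), B) = Add(Add(-292055, Mul(Mul(67, Mul(Pow(Add(-5, 2), -1), Add(2, 2))), -64)), -109848) = Add(Add(-292055, Mul(Mul(67, Mul(Pow(-3, -1), 4)), -64)), -109848) = Add(Add(-292055, Mul(Mul(67, Mul(Rational(-1, 3), 4)), -64)), -109848) = Add(Add(-292055, Mul(Mul(67, Rational(-4, 3)), -64)), -109848) = Add(Add(-292055, Mul(Rational(-268, 3), -64)), -109848) = Add(Add(-292055, Rational(17152, 3)), -109848) = Add(Rational(-859013, 3), -109848) = Rational(-1188557, 3)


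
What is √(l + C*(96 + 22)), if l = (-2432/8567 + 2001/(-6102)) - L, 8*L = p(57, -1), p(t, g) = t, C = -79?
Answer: I*√1259059647680579290/11616852 ≈ 96.591*I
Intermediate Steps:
L = 57/8 (L = (⅛)*57 = 57/8 ≈ 7.1250)
l = -539263931/69701112 (l = (-2432/8567 + 2001/(-6102)) - 1*57/8 = (-2432*1/8567 + 2001*(-1/6102)) - 57/8 = (-2432/8567 - 667/2034) - 57/8 = -10660877/17425278 - 57/8 = -539263931/69701112 ≈ -7.7368)
√(l + C*(96 + 22)) = √(-539263931/69701112 - 79*(96 + 22)) = √(-539263931/69701112 - 79*118) = √(-539263931/69701112 - 9322) = √(-650293029995/69701112) = I*√1259059647680579290/11616852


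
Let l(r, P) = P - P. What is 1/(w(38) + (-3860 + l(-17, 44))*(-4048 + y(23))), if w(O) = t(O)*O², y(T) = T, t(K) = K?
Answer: 1/15591372 ≈ 6.4138e-8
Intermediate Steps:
l(r, P) = 0
w(O) = O³ (w(O) = O*O² = O³)
1/(w(38) + (-3860 + l(-17, 44))*(-4048 + y(23))) = 1/(38³ + (-3860 + 0)*(-4048 + 23)) = 1/(54872 - 3860*(-4025)) = 1/(54872 + 15536500) = 1/15591372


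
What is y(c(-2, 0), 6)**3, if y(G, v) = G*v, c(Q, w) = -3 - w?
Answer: -5832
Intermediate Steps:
y(c(-2, 0), 6)**3 = ((-3 - 1*0)*6)**3 = ((-3 + 0)*6)**3 = (-3*6)**3 = (-18)**3 = -5832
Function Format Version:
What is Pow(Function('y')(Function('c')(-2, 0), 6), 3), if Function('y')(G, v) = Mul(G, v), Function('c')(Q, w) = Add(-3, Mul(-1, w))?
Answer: -5832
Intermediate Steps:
Pow(Function('y')(Function('c')(-2, 0), 6), 3) = Pow(Mul(Add(-3, Mul(-1, 0)), 6), 3) = Pow(Mul(Add(-3, 0), 6), 3) = Pow(Mul(-3, 6), 3) = Pow(-18, 3) = -5832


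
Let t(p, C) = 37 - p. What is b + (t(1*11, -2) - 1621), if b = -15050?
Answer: -16645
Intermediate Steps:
b + (t(1*11, -2) - 1621) = -15050 + ((37 - 11) - 1621) = -15050 + (26 - 1621) = -15050 - 1595 = -16645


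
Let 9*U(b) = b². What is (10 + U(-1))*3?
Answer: 91/3 ≈ 30.333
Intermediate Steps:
U(b) = b²/9
(10 + U(-1))*3 = (10 + (⅑)*(-1)²)*3 = (10 + (⅑)*1)*3 = (10 + ⅑)*3 = (91/9)*3 = 91/3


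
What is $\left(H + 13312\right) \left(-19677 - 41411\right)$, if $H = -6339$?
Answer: $-425966624$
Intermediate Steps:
$\left(H + 13312\right) \left(-19677 - 41411\right) = \left(-6339 + 13312\right) \left(-19677 - 41411\right) = 6973 \left(-61088\right) = -425966624$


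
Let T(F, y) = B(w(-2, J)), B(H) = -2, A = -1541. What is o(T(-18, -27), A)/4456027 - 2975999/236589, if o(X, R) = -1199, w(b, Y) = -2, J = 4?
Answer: -13261415566184/1054246971903 ≈ -12.579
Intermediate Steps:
T(F, y) = -2
o(T(-18, -27), A)/4456027 - 2975999/236589 = -1199/4456027 - 2975999/236589 = -13261415566184/1054246971903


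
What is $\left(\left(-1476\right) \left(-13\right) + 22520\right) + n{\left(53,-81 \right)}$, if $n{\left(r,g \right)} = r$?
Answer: $41761$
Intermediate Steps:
$\left(\left(-1476\right) \left(-13\right) + 22520\right) + n{\left(53,-81 \right)} = \left(\left(-1476\right) \left(-13\right) + 22520\right) + 53 = \left(19188 + 22520\right) + 53 = 41708 + 53 = 41761$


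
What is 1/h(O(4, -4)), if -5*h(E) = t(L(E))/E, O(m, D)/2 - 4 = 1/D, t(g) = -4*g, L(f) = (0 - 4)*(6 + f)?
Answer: -25/144 ≈ -0.17361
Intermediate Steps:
L(f) = -24 - 4*f (L(f) = -4*(6 + f) = -24 - 4*f)
O(m, D) = 8 + 2/D
h(E) = -(96 + 16*E)/(5*E) (h(E) = -(-4*(-24 - 4*E))/(5*E) = -(96 + 16*E)/(5*E))
1/h(O(4, -4)) = 1/(16*(-6 - (8 + 2/(-4)))/(5*(8 + 2/(-4)))) = 1/(16*(-6 - (8 + 2*(-1/4)))/(5*(8 + 2*(-1/4)))) = 1/(16*(-6 - (8 - 1/2))/(5*(8 - 1/2))) = 1/(16*(-6 - 1*15/2)/(5*(15/2))) = 1/((16/5)*(2/15)*(-6 - 15/2)) = 1/((16/5)*(2/15)*(-27/2)) = 1/(-144/25) = -25/144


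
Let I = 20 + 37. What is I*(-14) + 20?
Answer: -778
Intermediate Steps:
I = 57
I*(-14) + 20 = 57*(-14) + 20 = -798 + 20 = -778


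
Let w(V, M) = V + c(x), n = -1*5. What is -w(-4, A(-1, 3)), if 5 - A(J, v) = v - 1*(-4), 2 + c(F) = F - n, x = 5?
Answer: -4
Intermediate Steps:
n = -5
c(F) = 3 + F (c(F) = -2 + (F - 1*(-5)) = -2 + (F + 5) = -2 + (5 + F) = 3 + F)
A(J, v) = 1 - v (A(J, v) = 5 - (v - 1*(-4)) = 5 - (v + 4) = 5 - (4 + v) = 5 + (-4 - v) = 1 - v)
w(V, M) = 8 + V (w(V, M) = V + (3 + 5) = V + 8 = 8 + V)
-w(-4, A(-1, 3)) = -(8 - 4) = -1*4 = -4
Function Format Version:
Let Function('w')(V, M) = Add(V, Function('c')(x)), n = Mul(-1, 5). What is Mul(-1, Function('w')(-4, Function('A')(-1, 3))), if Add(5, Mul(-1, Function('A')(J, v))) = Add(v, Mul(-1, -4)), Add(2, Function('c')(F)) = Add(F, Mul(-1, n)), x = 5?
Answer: -4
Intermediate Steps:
n = -5
Function('c')(F) = Add(3, F) (Function('c')(F) = Add(-2, Add(F, Mul(-1, -5))) = Add(-2, Add(F, 5)) = Add(-2, Add(5, F)) = Add(3, F))
Function('A')(J, v) = Add(1, Mul(-1, v)) (Function('A')(J, v) = Add(5, Mul(-1, Add(v, Mul(-1, -4)))) = Add(5, Mul(-1, Add(v, 4))) = Add(5, Mul(-1, Add(4, v))) = Add(5, Add(-4, Mul(-1, v))) = Add(1, Mul(-1, v)))
Function('w')(V, M) = Add(8, V) (Function('w')(V, M) = Add(V, Add(3, 5)) = Add(V, 8) = Add(8, V))
Mul(-1, Function('w')(-4, Function('A')(-1, 3))) = Mul(-1, Add(8, -4)) = Mul(-1, 4) = -4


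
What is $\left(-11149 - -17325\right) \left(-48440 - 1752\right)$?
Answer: $-309985792$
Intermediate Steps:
$\left(-11149 - -17325\right) \left(-48440 - 1752\right) = \left(-11149 + 17325\right) \left(-48440 - 1752\right) = 6176 \left(-48440 - 1752\right) = 6176 \left(-50192\right) = -309985792$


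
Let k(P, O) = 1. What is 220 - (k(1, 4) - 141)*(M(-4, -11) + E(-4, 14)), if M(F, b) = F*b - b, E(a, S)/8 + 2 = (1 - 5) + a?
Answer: -3280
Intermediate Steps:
E(a, S) = -48 + 8*a (E(a, S) = -16 + 8*((1 - 5) + a) = -16 + 8*(-4 + a) = -16 + (-32 + 8*a) = -48 + 8*a)
M(F, b) = -b + F*b
220 - (k(1, 4) - 141)*(M(-4, -11) + E(-4, 14)) = 220 - (1 - 141)*(-11*(-1 - 4) + (-48 + 8*(-4))) = 220 - (-140)*(-11*(-5) + (-48 - 32)) = 220 - (-140)*(55 - 80) = 220 - (-140)*(-25) = 220 - 1*3500 = 220 - 3500 = -3280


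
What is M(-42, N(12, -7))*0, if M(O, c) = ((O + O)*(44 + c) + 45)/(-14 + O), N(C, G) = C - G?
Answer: 0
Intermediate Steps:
M(O, c) = (45 + 2*O*(44 + c))/(-14 + O) (M(O, c) = ((2*O)*(44 + c) + 45)/(-14 + O) = (2*O*(44 + c) + 45)/(-14 + O) = (45 + 2*O*(44 + c))/(-14 + O))
M(-42, N(12, -7))*0 = ((45 + 88*(-42) + 2*(-42)*(12 - 1*(-7)))/(-14 - 42))*0 = ((45 - 3696 + 2*(-42)*(12 + 7))/(-56))*0 = -(45 - 3696 + 2*(-42)*19)/56*0 = -(45 - 3696 - 1596)/56*0 = -1/56*(-5247)*0 = (5247/56)*0 = 0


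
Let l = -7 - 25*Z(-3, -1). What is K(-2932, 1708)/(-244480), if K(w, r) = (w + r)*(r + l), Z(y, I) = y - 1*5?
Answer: 290853/30560 ≈ 9.5174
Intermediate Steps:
Z(y, I) = -5 + y (Z(y, I) = y - 5 = -5 + y)
l = 193 (l = -7 - 25*(-5 - 3) = -7 - 25*(-8) = -7 + 200 = 193)
K(w, r) = (193 + r)*(r + w) (K(w, r) = (w + r)*(r + 193) = (r + w)*(193 + r) = (193 + r)*(r + w))
K(-2932, 1708)/(-244480) = (1708² + 193*1708 + 193*(-2932) + 1708*(-2932))/(-244480) = (2917264 + 329644 - 565876 - 5007856)*(-1/244480) = -2326824*(-1/244480) = 290853/30560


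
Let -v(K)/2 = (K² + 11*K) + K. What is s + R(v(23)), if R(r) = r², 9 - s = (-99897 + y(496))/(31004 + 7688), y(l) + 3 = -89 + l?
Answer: 100293980921/38692 ≈ 2.5921e+6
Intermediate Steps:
y(l) = -92 + l (y(l) = -3 + (-89 + l) = -92 + l)
v(K) = -24*K - 2*K² (v(K) = -2*((K² + 11*K) + K) = -2*(K² + 12*K) = -24*K - 2*K²)
s = 447721/38692 (s = 9 - (-99897 + (-92 + 496))/(31004 + 7688) = 9 - (-99897 + 404)/38692 = 9 - (-99493)/38692 = 9 - 1*(-99493/38692) = 9 + 99493/38692 = 447721/38692 ≈ 11.571)
s + R(v(23)) = 447721/38692 + (-2*23*(12 + 23))² = 447721/38692 + (-2*23*35)² = 447721/38692 + (-1610)² = 447721/38692 + 2592100 = 100293980921/38692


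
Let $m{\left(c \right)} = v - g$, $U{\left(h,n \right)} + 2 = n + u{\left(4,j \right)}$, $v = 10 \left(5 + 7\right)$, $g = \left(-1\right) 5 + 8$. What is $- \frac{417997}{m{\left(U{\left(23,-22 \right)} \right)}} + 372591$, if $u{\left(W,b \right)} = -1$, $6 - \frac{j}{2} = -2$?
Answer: $\frac{43175150}{117} \approx 3.6902 \cdot 10^{5}$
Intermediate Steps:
$j = 16$ ($j = 12 - -4 = 12 + 4 = 16$)
$g = 3$ ($g = -5 + 8 = 3$)
$v = 120$ ($v = 10 \cdot 12 = 120$)
$U{\left(h,n \right)} = -3 + n$ ($U{\left(h,n \right)} = -2 + \left(n - 1\right) = -2 + \left(-1 + n\right) = -3 + n$)
$m{\left(c \right)} = 117$ ($m{\left(c \right)} = 120 - 3 = 117$)
$- \frac{417997}{m{\left(U{\left(23,-22 \right)} \right)}} + 372591 = - \frac{417997}{117} + 372591 = \frac{43175150}{117}$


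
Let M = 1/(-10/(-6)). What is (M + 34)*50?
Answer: 1730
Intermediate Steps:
M = 3/5 (M = 1/(-10*(-1/6)) = 1/(5/3) = 3/5 ≈ 0.60000)
(M + 34)*50 = (3/5 + 34)*50 = (173/5)*50 = 1730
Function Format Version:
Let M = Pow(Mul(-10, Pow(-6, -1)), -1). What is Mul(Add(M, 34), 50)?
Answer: 1730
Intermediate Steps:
M = Rational(3, 5) (M = Pow(Mul(-10, Rational(-1, 6)), -1) = Pow(Rational(5, 3), -1) = Rational(3, 5) ≈ 0.60000)
Mul(Add(M, 34), 50) = Mul(Add(Rational(3, 5), 34), 50) = Mul(Rational(173, 5), 50) = 1730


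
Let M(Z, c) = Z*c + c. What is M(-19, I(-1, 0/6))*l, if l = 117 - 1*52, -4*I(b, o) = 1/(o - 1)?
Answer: -585/2 ≈ -292.50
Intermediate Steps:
I(b, o) = -1/(4*(-1 + o)) (I(b, o) = -1/(4*(o - 1)) = -1/(4*(-1 + o)))
M(Z, c) = c + Z*c
l = 65 (l = 117 - 52 = 65)
M(-19, I(-1, 0/6))*l = ((-1/(-4 + 4*(0/6)))*(1 - 19))*65 = (-1/(-4 + 4*(0*(1/6)))*(-18))*65 = (-1/(-4 + 4*0)*(-18))*65 = (-1/(-4 + 0)*(-18))*65 = (-1/(-4)*(-18))*65 = (-1*(-1/4)*(-18))*65 = ((1/4)*(-18))*65 = -9/2*65 = -585/2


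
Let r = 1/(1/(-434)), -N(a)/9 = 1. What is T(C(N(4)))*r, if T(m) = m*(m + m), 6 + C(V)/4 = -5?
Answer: -1680448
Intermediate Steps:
N(a) = -9 (N(a) = -9*1 = -9)
C(V) = -44 (C(V) = -24 + 4*(-5) = -24 - 20 = -44)
T(m) = 2*m² (T(m) = m*(2*m) = 2*m²)
r = -434 (r = 1/(-1/434) = -434)
T(C(N(4)))*r = (2*(-44)²)*(-434) = (2*1936)*(-434) = 3872*(-434) = -1680448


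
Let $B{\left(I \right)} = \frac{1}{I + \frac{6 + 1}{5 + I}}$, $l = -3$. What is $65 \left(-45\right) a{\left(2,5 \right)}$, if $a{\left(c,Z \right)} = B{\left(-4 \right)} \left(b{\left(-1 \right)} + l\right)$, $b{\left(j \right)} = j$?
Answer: $3900$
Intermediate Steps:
$B{\left(I \right)} = \frac{1}{I + \frac{7}{5 + I}}$
$a{\left(c,Z \right)} = - \frac{4}{3}$ ($a{\left(c,Z \right)} = \frac{5 - 4}{7 + \left(-4\right)^{2} + 5 \left(-4\right)} \left(-1 - 3\right) = \frac{1}{7 + 16 - 20} \cdot 1 \left(-4\right) = \frac{1}{3} \cdot 1 \left(-4\right) = \frac{1}{3} \left(-4\right) = - \frac{4}{3}$)
$65 \left(-45\right) a{\left(2,5 \right)} = 65 \left(-45\right) \left(- \frac{4}{3}\right) = \left(-2925\right) \left(- \frac{4}{3}\right) = 3900$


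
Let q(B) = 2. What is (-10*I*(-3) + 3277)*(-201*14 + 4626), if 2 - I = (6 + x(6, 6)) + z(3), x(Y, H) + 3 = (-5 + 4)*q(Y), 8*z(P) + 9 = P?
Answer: 6033054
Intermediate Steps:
z(P) = -9/8 + P/8
x(Y, H) = -5 (x(Y, H) = -3 + (-5 + 4)*2 = -3 - 1*2 = -3 - 2 = -5)
I = 7/4 (I = 2 - ((6 - 5) + (-9/8 + (1/8)*3)) = 2 - (1 + (-9/8 + 3/8)) = 2 - (1 - 3/4) = 2 - 1*1/4 = 2 - 1/4 = 7/4 ≈ 1.7500)
(-10*I*(-3) + 3277)*(-201*14 + 4626) = (-10*7/4*(-3) + 3277)*(-201*14 + 4626) = (-35/2*(-3) + 3277)*(-2814 + 4626) = (105/2 + 3277)*1812 = (6659/2)*1812 = 6033054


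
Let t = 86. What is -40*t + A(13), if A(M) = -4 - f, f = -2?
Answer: -3442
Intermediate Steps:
A(M) = -2 (A(M) = -4 - 1*(-2) = -4 + 2 = -2)
-40*t + A(13) = -40*86 - 2 = -3440 - 2 = -3442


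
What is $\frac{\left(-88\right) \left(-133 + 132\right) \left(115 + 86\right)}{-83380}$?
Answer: $- \frac{402}{1895} \approx -0.21214$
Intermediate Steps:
$\frac{\left(-88\right) \left(-133 + 132\right) \left(115 + 86\right)}{-83380} = - 88 \left(\left(-1\right) 201\right) \left(- \frac{1}{83380}\right) = \left(-88\right) \left(-201\right) \left(- \frac{1}{83380}\right) = 17688 \left(- \frac{1}{83380}\right) = - \frac{402}{1895}$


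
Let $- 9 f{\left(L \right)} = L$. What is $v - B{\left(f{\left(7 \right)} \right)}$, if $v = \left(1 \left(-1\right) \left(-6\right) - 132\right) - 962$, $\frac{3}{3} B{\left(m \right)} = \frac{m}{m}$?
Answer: $-1089$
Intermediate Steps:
$f{\left(L \right)} = - \frac{L}{9}$
$B{\left(m \right)} = 1$ ($B{\left(m \right)} = \frac{m}{m} = 1$)
$v = -1088$ ($v = \left(\left(-1\right) \left(-6\right) - 132\right) - 962 = \left(6 - 132\right) - 962 = -126 - 962 = -1088$)
$v - B{\left(f{\left(7 \right)} \right)} = -1088 - 1 = -1089$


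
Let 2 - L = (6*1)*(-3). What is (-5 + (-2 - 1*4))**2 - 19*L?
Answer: -259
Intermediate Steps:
L = 20 (L = 2 - 6*1*(-3) = 2 - 6*(-3) = 2 - 1*(-18) = 2 + 18 = 20)
(-5 + (-2 - 1*4))**2 - 19*L = (-5 + (-2 - 1*4))**2 - 19*20 = (-5 + (-2 - 4))**2 - 380 = (-5 - 6)**2 - 380 = (-11)**2 - 380 = 121 - 380 = -259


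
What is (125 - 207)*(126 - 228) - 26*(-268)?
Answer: 15332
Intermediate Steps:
(125 - 207)*(126 - 228) - 26*(-268) = -82*(-102) + 6968 = 8364 + 6968 = 15332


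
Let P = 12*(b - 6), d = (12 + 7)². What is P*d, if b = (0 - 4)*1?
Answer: -43320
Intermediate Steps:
b = -4 (b = -4*1 = -4)
d = 361 (d = 19² = 361)
P = -120 (P = 12*(-4 - 6) = 12*(-10) = -120)
P*d = -120*361 = -43320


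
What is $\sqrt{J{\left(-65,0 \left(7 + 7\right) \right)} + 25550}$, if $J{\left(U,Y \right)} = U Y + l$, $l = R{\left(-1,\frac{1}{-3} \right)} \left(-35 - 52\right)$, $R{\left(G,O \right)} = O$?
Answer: $\sqrt{25579} \approx 159.93$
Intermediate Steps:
$l = 29$ ($l = \frac{-35 - 52}{-3} = \left(- \frac{1}{3}\right) \left(-87\right) = 29$)
$J{\left(U,Y \right)} = 29 + U Y$ ($J{\left(U,Y \right)} = U Y + 29 = 29 + U Y$)
$\sqrt{J{\left(-65,0 \left(7 + 7\right) \right)} + 25550} = \sqrt{\left(29 - 65 \cdot 0 \left(7 + 7\right)\right) + 25550} = \sqrt{\left(29 - 65 \cdot 0 \cdot 14\right) + 25550} = \sqrt{\left(29 - 0\right) + 25550} = \sqrt{\left(29 + 0\right) + 25550} = \sqrt{29 + 25550} = \sqrt{25579}$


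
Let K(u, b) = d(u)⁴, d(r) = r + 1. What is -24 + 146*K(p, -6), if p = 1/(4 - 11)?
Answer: 131592/2401 ≈ 54.807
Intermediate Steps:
d(r) = 1 + r
p = -⅐ (p = 1/(-7) = -⅐ ≈ -0.14286)
K(u, b) = (1 + u)⁴
-24 + 146*K(p, -6) = -24 + 146*(1 - ⅐)⁴ = -24 + 146*(6/7)⁴ = -24 + 146*(1296/2401) = -24 + 189216/2401 = 131592/2401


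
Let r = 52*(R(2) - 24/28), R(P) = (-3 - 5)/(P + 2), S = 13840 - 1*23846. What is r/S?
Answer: 520/35021 ≈ 0.014848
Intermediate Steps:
S = -10006 (S = 13840 - 23846 = -10006)
R(P) = -8/(2 + P)
r = -1040/7 (r = 52*(-8/(2 + 2) - 24/28) = 52*(-8/4 - 24*1/28) = 52*(-8*¼ - 6/7) = 52*(-2 - 6/7) = 52*(-20/7) = -1040/7 ≈ -148.57)
r/S = -1040/7/(-10006) = -1040/7*(-1/10006) = 520/35021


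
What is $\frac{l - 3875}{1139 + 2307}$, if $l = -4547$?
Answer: $- \frac{4211}{1723} \approx -2.444$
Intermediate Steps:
$\frac{l - 3875}{1139 + 2307} = \frac{-4547 - 3875}{1139 + 2307} = - \frac{8422}{3446} = \left(-8422\right) \frac{1}{3446} = - \frac{4211}{1723}$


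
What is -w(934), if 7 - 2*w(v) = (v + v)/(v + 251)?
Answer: -6427/2370 ≈ -2.7118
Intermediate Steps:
w(v) = 7/2 - v/(251 + v) (w(v) = 7/2 - (v + v)/(2*(v + 251)) = 7/2 - 2*v/(2*(251 + v)) = 7/2 - v/(251 + v))
-w(934) = -(1757 + 5*934)/(2*(251 + 934)) = -(1757 + 4670)/(2*1185) = -6427/(2*1185) = -1*6427/2370 = -6427/2370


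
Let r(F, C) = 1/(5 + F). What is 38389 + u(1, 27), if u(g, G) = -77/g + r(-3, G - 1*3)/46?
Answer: 3524705/92 ≈ 38312.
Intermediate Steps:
u(g, G) = 1/92 - 77/g (u(g, G) = -77/g + 1/((5 - 3)*46) = -77/g + (1/46)/2 = -77/g + (1/2)*(1/46) = -77/g + 1/92 = 1/92 - 77/g)
38389 + u(1, 27) = 38389 + (1/92)*(-7084 + 1)/1 = 38389 + (1/92)*1*(-7083) = 38389 - 7083/92 = 3524705/92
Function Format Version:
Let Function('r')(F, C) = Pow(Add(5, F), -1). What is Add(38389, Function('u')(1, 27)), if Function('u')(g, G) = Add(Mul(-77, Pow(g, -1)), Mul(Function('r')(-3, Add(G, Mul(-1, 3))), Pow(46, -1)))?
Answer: Rational(3524705, 92) ≈ 38312.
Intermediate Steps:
Function('u')(g, G) = Add(Rational(1, 92), Mul(-77, Pow(g, -1))) (Function('u')(g, G) = Add(Mul(-77, Pow(g, -1)), Mul(Pow(Add(5, -3), -1), Pow(46, -1))) = Add(Mul(-77, Pow(g, -1)), Mul(Pow(2, -1), Rational(1, 46))) = Add(Mul(-77, Pow(g, -1)), Mul(Rational(1, 2), Rational(1, 46))) = Add(Mul(-77, Pow(g, -1)), Rational(1, 92)) = Add(Rational(1, 92), Mul(-77, Pow(g, -1))))
Add(38389, Function('u')(1, 27)) = Add(38389, Mul(Rational(1, 92), Pow(1, -1), Add(-7084, 1))) = Add(38389, Mul(Rational(1, 92), 1, -7083)) = Add(38389, Rational(-7083, 92)) = Rational(3524705, 92)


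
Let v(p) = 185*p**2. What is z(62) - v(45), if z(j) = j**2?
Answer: -370781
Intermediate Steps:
z(62) - v(45) = 62**2 - 185*45**2 = 3844 - 185*2025 = 3844 - 1*374625 = 3844 - 374625 = -370781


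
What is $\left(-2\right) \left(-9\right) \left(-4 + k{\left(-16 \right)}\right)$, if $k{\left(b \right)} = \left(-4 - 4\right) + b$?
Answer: $-504$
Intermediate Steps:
$k{\left(b \right)} = -8 + b$
$\left(-2\right) \left(-9\right) \left(-4 + k{\left(-16 \right)}\right) = \left(-2\right) \left(-9\right) \left(-4 - 24\right) = 18 \left(-4 - 24\right) = 18 \left(-28\right) = -504$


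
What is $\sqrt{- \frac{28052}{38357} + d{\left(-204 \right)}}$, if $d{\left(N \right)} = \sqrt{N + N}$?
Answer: $\frac{\sqrt{-8892484 + 24318338 i \sqrt{102}}}{3487} \approx 3.121 + 3.236 i$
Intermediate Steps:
$d{\left(N \right)} = \sqrt{2} \sqrt{N}$ ($d{\left(N \right)} = \sqrt{2 N} = \sqrt{2} \sqrt{N}$)
$\sqrt{- \frac{28052}{38357} + d{\left(-204 \right)}} = \sqrt{- \frac{28052}{38357} + \sqrt{2} \sqrt{-204}} = \sqrt{\left(-28052\right) \frac{1}{38357} + \sqrt{2} \cdot 2 i \sqrt{51}} = \sqrt{- \frac{28052}{38357} + 2 i \sqrt{102}}$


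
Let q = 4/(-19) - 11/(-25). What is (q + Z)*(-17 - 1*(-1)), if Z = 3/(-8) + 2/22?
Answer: 4566/5225 ≈ 0.87388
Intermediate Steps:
Z = -25/88 (Z = 3*(-⅛) + 2*(1/22) = -3/8 + 1/11 = -25/88 ≈ -0.28409)
q = 109/475 (q = 4*(-1/19) - 11*(-1/25) = -4/19 + 11/25 = 109/475 ≈ 0.22947)
(q + Z)*(-17 - 1*(-1)) = (109/475 - 25/88)*(-17 - 1*(-1)) = -2283*(-17 + 1)/41800 = -2283/41800*(-16) = 4566/5225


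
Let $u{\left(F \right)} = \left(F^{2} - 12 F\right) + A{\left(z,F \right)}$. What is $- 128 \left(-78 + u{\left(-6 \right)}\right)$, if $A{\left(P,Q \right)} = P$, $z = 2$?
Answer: $-4096$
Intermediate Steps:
$u{\left(F \right)} = 2 + F^{2} - 12 F$ ($u{\left(F \right)} = \left(F^{2} - 12 F\right) + 2 = 2 + F^{2} - 12 F$)
$- 128 \left(-78 + u{\left(-6 \right)}\right) = - 128 \left(-78 + \left(2 + \left(-6\right)^{2} - -72\right)\right) = - 128 \left(-78 + \left(2 + 36 + 72\right)\right) = - 128 \left(-78 + 110\right) = \left(-128\right) 32 = -4096$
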